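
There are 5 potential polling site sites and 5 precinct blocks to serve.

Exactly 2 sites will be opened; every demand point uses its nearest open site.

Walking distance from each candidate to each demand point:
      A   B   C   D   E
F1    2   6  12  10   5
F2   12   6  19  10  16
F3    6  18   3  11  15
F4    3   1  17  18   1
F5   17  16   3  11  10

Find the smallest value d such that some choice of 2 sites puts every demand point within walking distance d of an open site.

10

Open {F1, F3}.
  Farthest demand point is D at walking distance 10 (to F1); all others are ≤ 10.
With {F1, F5} the worst case is 10.
With {F3, F4} the worst case is 11.
No size-2 selection achieves below 10.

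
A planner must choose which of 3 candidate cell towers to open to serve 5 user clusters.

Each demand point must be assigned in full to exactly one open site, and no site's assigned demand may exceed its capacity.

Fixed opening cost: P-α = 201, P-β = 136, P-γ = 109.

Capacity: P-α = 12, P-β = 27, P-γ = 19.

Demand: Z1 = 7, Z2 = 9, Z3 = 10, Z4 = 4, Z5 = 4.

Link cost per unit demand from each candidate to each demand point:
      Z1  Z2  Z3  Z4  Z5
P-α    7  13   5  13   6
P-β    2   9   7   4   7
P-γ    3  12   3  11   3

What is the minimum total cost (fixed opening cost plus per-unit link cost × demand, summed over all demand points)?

Open {P-β, P-γ}; cheapest assignment that respects the capacities:
  P-β (cap 27, load 20): Z1, Z2, Z4 — cost 7×2 + 9×9 + 4×4 = 111
  P-γ (cap 19, load 14): Z3, Z5 — cost 10×3 + 4×3 = 42
  Shipping 153, fixed 245 → total 398.
  Any other capacity-feasible assignment to {P-β, P-γ} ships for at least 153.
Compare {P-α, P-β}: its best feasible assignment gives total 526.
Compare {P-α, P-β, P-γ}: its best feasible assignment gives total 599.
Every other set of open sites that can feasibly serve all demand totals ≥ 526 even under its best assignment. Minimum: 398.

398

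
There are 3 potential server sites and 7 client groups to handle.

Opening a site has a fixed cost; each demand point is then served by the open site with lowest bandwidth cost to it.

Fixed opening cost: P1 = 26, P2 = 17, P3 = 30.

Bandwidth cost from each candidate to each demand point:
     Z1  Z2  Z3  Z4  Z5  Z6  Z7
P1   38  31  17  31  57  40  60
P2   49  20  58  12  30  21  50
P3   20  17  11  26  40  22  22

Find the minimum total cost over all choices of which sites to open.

Open {P2, P3}: assign each demand point to its cheapest open site.
  Z1→P3 20, Z2→P3 17, Z3→P3 11, Z4→P2 12, Z5→P2 30, Z6→P2 21, Z7→P3 22
  bandwidth cost 133, fixed 47 → total 180.
Compare {P3}: bandwidth cost 158 + fixed 30 = 188.
Compare {P1, P2, P3}: bandwidth cost 133 + fixed 73 = 206.
Compare {P1, P3}: bandwidth cost 158 + fixed 56 = 214.
All other subsets cost ≥ 188. Minimum total cost: 180.

180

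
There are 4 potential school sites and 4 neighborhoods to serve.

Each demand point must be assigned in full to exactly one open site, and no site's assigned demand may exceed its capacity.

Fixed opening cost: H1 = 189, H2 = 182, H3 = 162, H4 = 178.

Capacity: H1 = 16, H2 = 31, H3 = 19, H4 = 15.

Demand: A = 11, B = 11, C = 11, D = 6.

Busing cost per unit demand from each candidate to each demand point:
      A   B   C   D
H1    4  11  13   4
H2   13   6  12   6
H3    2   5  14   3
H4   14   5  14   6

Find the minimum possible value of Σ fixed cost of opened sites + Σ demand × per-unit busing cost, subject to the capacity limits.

Open {H2, H3}; cheapest assignment that respects the capacities:
  H2 (cap 31, load 22): B, C — cost 11×6 + 11×12 = 198
  H3 (cap 19, load 17): A, D — cost 11×2 + 6×3 = 40
  Shipping 238, fixed 344 → total 582.
  Any other capacity-feasible assignment to {H2, H3} ships for at least 238.
Compare {H1, H2}: its best feasible assignment gives total 649.
Compare {H2, H4}: its best feasible assignment gives total 726.
Every other set of open sites that can feasibly serve all demand totals ≥ 649 even under its best assignment. Minimum: 582.

582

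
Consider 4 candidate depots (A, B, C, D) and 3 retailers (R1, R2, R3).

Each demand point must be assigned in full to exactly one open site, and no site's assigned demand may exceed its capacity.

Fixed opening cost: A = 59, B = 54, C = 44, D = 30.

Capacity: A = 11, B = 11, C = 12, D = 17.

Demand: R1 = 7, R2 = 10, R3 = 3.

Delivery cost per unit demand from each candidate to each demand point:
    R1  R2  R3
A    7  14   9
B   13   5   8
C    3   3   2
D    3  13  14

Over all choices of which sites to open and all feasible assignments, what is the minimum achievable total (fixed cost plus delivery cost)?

Open {C, D}; cheapest assignment that respects the capacities:
  C (cap 12, load 10): R2 — cost 10×3 = 30
  D (cap 17, load 10): R1, R3 — cost 7×3 + 3×14 = 63
  Shipping 93, fixed 74 → total 167.
  Any other capacity-feasible assignment to {C, D} ships for at least 93.
Compare {B, C}: its best feasible assignment gives total 175.
Compare {B, D}: its best feasible assignment gives total 197.
Every other set of open sites that can feasibly serve all demand totals ≥ 175 even under its best assignment. Minimum: 167.

167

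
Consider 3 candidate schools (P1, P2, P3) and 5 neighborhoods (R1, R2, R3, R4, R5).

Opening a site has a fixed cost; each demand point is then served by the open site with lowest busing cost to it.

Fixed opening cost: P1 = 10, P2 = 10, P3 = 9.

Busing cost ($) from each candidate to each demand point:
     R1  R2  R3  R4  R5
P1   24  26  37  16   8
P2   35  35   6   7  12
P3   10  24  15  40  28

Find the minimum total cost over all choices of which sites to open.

Open {P2, P3}: assign each demand point to its cheapest open site.
  R1→P3 10, R2→P3 24, R3→P2 6, R4→P2 7, R5→P2 12
  busing cost 59, fixed 19 → total 78.
Compare {P1, P2, P3}: busing cost 55 + fixed 29 = 84.
Compare {P1, P2}: busing cost 71 + fixed 20 = 91.
Compare {P1, P3}: busing cost 73 + fixed 19 = 92.
All other subsets cost ≥ 84. Minimum total cost: 78.

78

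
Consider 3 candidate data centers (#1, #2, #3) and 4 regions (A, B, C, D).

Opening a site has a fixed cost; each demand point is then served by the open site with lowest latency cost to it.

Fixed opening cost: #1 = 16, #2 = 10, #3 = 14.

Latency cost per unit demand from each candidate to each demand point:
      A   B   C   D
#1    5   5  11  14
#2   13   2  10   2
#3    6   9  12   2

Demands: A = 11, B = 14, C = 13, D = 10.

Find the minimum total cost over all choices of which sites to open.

259

Open {#1, #2}: assign each demand point to its cheapest open site.
  A→#1 11×5=55, B→#2 14×2=28, C→#2 13×10=130, D→#2 10×2=20
  latency cost 233, fixed 26 → total 259.
Compare {#2, #3}: latency cost 244 + fixed 24 = 268.
Compare {#1, #2, #3}: latency cost 233 + fixed 40 = 273.
Compare {#1, #3}: latency cost 288 + fixed 30 = 318.
All other subsets cost ≥ 268. Minimum total cost: 259.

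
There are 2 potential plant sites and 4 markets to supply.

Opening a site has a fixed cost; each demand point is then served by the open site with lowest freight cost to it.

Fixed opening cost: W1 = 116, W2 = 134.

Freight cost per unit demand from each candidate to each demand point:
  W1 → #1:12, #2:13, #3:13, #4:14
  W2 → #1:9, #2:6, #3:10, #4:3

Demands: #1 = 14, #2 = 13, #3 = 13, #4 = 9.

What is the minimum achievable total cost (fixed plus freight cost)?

495

Open {W2}: assign each demand point to its cheapest open site.
  #1→W2 14×9=126, #2→W2 13×6=78, #3→W2 13×10=130, #4→W2 9×3=27
  freight cost 361, fixed 134 → total 495.
Compare {W1, W2}: freight cost 361 + fixed 250 = 611.
Compare {W1}: freight cost 632 + fixed 116 = 748.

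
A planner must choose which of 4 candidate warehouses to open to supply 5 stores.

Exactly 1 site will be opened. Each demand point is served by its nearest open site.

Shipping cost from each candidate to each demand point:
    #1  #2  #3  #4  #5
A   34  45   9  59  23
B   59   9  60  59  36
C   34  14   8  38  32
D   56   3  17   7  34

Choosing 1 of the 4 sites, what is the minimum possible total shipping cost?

117

Open {D}.
  #1→D 56, #2→D 3, #3→D 17, #4→D 7, #5→D 34  ⇒ total 117.
Compare {C}: total 126.
Compare {A}: total 170.
No size-1 selection does better; minimum is 117.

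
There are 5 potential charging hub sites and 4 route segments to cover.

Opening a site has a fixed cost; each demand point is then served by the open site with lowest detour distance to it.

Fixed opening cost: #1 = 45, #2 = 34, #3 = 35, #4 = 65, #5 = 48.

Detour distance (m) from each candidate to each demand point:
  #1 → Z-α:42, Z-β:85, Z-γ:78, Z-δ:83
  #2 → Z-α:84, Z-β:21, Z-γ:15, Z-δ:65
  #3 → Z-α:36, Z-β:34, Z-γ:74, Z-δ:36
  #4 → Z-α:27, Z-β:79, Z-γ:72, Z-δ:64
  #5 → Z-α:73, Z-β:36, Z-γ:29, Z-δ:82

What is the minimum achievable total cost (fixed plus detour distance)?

177

Open {#2, #3}: assign each demand point to its cheapest open site.
  Z-α→#3 36, Z-β→#2 21, Z-γ→#2 15, Z-δ→#3 36
  detour distance 108, fixed 69 → total 177.
Compare {#3}: detour distance 180 + fixed 35 = 215.
Compare {#3, #5}: detour distance 135 + fixed 83 = 218.
Compare {#2}: detour distance 185 + fixed 34 = 219.
All other subsets cost ≥ 215. Minimum total cost: 177.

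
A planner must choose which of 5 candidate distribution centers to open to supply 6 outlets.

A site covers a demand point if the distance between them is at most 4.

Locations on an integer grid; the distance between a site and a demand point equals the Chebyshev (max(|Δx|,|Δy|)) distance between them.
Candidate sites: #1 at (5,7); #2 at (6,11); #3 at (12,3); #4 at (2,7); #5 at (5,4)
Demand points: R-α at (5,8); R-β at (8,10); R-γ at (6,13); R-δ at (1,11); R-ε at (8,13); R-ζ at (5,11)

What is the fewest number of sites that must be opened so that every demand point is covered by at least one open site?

2

Coverage sets (demand points within 4 of each site):
  #1: {R-α, R-β, R-δ, R-ζ}
  #2: {R-α, R-β, R-γ, R-ε, R-ζ}
  #3: {}
  #4: {R-α, R-δ, R-ζ}
  #5: {R-α}
No single site covers all 6 demand points.
But {#1, #2} covers everything, so the minimum is 2.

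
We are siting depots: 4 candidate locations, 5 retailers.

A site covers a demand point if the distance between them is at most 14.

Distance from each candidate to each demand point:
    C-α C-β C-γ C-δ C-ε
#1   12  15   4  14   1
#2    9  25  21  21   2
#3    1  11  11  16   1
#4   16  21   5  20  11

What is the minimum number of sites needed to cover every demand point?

Coverage sets (demand points within 14 of each site):
  #1: {C-α, C-γ, C-δ, C-ε}
  #2: {C-α, C-ε}
  #3: {C-α, C-β, C-γ, C-ε}
  #4: {C-γ, C-ε}
No single site covers all 5 demand points.
But {#1, #3} covers everything, so the minimum is 2.

2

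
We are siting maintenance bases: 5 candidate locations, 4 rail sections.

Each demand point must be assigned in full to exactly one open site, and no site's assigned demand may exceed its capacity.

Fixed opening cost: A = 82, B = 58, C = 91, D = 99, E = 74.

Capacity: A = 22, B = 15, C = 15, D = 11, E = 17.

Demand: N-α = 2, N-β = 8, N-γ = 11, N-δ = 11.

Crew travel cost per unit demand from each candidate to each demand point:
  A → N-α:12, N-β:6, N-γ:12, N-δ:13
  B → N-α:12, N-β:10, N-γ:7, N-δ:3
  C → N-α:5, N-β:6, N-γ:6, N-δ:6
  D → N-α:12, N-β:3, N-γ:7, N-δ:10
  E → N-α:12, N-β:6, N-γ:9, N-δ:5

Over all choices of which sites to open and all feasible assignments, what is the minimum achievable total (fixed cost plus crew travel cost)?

Open {A, B}; cheapest assignment that respects the capacities:
  A (cap 22, load 21): N-α, N-β, N-γ — cost 2×12 + 8×6 + 11×12 = 204
  B (cap 15, load 11): N-δ — cost 11×3 = 33
  Shipping 237, fixed 140 → total 377.
  Any other capacity-feasible assignment to {A, B} ships for at least 237.
Compare {B, C, E}: its best feasible assignment gives total 380.
Compare {B, C, D}: its best feasible assignment gives total 381.
Every other set of open sites that can feasibly serve all demand totals ≥ 380 even under its best assignment. Minimum: 377.

377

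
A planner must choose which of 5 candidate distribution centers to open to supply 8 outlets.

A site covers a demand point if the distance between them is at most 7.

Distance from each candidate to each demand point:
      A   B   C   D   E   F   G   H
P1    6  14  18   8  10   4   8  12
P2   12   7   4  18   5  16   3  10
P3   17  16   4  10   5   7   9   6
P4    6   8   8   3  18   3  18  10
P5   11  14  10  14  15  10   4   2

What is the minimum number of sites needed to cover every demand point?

3

Coverage sets (demand points within 7 of each site):
  P1: {A, F}
  P2: {B, C, E, G}
  P3: {C, E, F, H}
  P4: {A, D, F}
  P5: {G, H}
No 2 sites suffice: every size-2 union leaves at least one demand point uncovered.
But {P2, P3, P4} covers everything, so the minimum is 3.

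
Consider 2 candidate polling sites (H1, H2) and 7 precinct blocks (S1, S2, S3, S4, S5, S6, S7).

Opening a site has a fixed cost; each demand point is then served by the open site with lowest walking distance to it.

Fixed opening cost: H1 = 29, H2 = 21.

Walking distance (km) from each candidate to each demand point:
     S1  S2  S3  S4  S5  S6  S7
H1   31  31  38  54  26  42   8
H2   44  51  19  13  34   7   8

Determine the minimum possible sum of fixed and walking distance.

Open {H1, H2}: assign each demand point to its cheapest open site.
  S1→H1 31, S2→H1 31, S3→H2 19, S4→H2 13, S5→H1 26, S6→H2 7, S7→H1 8
  walking distance 135, fixed 50 → total 185.
Compare {H2}: walking distance 176 + fixed 21 = 197.
Compare {H1}: walking distance 230 + fixed 29 = 259.

185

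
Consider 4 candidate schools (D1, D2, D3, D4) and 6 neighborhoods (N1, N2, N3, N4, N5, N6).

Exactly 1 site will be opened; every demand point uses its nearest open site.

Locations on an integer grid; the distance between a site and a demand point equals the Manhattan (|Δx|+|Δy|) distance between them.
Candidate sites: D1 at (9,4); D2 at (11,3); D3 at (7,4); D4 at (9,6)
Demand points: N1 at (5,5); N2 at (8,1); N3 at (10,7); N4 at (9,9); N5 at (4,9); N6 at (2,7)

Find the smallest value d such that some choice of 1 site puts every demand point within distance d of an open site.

8

Open {D3}.
  Farthest demand point is N5 at distance 8 (to D3); all others are ≤ 8.
With {D4} the worst case is 8.
With {D1} the worst case is 10.
No size-1 selection achieves below 8.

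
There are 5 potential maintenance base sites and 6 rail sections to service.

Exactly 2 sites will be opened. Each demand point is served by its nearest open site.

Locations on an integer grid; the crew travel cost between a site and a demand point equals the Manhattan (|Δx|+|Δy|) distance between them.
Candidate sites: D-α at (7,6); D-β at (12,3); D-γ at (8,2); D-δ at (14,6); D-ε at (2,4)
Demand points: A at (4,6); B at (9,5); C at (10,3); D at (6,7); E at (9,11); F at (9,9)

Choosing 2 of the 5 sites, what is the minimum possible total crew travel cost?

Open {D-α, D-β}.
  A→D-α 3, B→D-α 3, C→D-β 2, D→D-α 2, E→D-α 7, F→D-α 5  ⇒ total 22.
Compare {D-α, D-γ}: total 23.
Compare {D-α, D-δ}: total 26.
No size-2 selection does better; minimum is 22.

22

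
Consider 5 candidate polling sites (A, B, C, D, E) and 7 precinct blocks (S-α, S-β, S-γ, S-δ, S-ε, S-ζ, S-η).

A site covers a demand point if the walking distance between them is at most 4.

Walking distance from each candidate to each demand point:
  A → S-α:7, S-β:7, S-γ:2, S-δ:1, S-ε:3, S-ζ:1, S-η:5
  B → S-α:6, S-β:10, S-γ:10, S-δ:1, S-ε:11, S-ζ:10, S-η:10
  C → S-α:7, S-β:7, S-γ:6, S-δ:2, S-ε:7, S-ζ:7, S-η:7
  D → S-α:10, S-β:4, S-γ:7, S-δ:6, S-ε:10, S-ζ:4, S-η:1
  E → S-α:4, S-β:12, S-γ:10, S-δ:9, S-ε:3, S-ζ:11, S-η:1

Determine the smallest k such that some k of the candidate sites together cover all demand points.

3

Coverage sets (demand points within 4 of each site):
  A: {S-γ, S-δ, S-ε, S-ζ}
  B: {S-δ}
  C: {S-δ}
  D: {S-β, S-ζ, S-η}
  E: {S-α, S-ε, S-η}
No 2 sites suffice: every size-2 union leaves at least one demand point uncovered.
But {A, D, E} covers everything, so the minimum is 3.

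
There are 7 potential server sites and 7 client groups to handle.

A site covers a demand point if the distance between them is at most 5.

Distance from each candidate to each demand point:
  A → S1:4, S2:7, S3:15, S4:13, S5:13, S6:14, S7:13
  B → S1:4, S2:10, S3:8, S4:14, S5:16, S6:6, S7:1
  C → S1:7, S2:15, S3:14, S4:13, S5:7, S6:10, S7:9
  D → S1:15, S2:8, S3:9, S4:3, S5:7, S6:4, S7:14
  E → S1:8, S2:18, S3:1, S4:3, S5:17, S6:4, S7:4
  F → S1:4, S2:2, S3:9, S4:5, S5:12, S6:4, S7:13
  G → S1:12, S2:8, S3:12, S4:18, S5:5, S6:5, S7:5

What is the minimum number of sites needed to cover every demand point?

3

Coverage sets (demand points within 5 of each site):
  A: {S1}
  B: {S1, S7}
  C: {}
  D: {S4, S6}
  E: {S3, S4, S6, S7}
  F: {S1, S2, S4, S6}
  G: {S5, S6, S7}
No 2 sites suffice: every size-2 union leaves at least one demand point uncovered.
But {E, F, G} covers everything, so the minimum is 3.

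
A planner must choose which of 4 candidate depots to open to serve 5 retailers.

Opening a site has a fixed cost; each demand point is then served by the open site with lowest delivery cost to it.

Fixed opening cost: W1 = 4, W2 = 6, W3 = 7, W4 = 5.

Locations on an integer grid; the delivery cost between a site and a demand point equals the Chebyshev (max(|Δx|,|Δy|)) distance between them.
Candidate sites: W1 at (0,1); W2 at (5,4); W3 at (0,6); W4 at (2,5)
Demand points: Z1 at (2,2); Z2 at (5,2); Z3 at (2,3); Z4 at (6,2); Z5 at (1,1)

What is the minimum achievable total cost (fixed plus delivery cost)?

19

Open {W1, W2}: assign each demand point to its cheapest open site.
  Z1→W1 2, Z2→W2 2, Z3→W1 2, Z4→W2 2, Z5→W1 1
  delivery cost 9, fixed 10 → total 19.
Compare {W1}: delivery cost 16 + fixed 4 = 20.
Compare {W2}: delivery cost 14 + fixed 6 = 20.
Compare {W4}: delivery cost 16 + fixed 5 = 21.
All other subsets cost ≥ 20. Minimum total cost: 19.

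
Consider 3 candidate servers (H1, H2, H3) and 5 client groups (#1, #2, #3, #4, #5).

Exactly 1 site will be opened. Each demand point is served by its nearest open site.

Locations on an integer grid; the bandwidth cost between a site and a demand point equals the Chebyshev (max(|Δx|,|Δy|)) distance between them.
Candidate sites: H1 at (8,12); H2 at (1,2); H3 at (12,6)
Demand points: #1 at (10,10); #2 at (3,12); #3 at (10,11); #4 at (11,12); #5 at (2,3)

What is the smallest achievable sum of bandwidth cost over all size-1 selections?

21

Open {H1}.
  #1→H1 2, #2→H1 5, #3→H1 2, #4→H1 3, #5→H1 9  ⇒ total 21.
Compare {H3}: total 34.
Compare {H2}: total 39.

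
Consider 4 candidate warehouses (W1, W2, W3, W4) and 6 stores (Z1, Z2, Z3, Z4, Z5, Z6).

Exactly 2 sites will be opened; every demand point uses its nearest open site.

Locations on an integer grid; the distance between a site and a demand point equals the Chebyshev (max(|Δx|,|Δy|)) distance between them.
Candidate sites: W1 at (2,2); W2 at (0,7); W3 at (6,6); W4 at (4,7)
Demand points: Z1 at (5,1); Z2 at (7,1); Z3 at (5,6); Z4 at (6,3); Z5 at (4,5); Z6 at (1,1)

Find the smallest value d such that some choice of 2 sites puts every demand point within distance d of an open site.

5

Open {W1, W2}.
  Farthest demand point is Z2 at distance 5 (to W1); all others are ≤ 5.
With {W1, W3} the worst case is 5.
With {W1, W4} the worst case is 5.
No size-2 selection achieves below 5.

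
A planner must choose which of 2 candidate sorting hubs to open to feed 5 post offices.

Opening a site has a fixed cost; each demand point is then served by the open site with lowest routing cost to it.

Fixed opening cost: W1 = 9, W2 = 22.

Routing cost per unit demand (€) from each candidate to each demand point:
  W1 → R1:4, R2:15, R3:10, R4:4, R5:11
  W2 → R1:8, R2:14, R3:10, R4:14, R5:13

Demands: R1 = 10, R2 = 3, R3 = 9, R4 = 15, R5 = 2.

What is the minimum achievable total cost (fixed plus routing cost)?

266

Open {W1}: assign each demand point to its cheapest open site.
  R1→W1 10×4=40, R2→W1 3×15=45, R3→W1 9×10=90, R4→W1 15×4=60, R5→W1 2×11=22
  routing cost 257, fixed 9 → total 266.
Compare {W1, W2}: routing cost 254 + fixed 31 = 285.
Compare {W2}: routing cost 448 + fixed 22 = 470.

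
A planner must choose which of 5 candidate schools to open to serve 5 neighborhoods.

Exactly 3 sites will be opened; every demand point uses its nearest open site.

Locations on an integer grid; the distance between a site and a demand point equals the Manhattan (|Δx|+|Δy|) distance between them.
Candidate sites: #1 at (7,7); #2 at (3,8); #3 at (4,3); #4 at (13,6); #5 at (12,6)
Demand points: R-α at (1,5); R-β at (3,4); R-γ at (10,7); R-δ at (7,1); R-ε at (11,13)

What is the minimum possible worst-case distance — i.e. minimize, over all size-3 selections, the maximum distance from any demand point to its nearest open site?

8

Open {#1, #2, #5}.
  Farthest demand point is R-ε at distance 8 (to #5); all others are ≤ 8.
With {#1, #3, #5} the worst case is 8.
With {#1, #4, #5} the worst case is 8.
No size-3 selection achieves below 8.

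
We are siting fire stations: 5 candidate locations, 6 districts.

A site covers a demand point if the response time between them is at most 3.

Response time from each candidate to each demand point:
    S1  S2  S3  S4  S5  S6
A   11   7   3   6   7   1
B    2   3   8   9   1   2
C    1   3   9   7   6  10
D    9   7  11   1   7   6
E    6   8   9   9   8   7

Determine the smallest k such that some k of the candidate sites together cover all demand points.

3

Coverage sets (demand points within 3 of each site):
  A: {S3, S6}
  B: {S1, S2, S5, S6}
  C: {S1, S2}
  D: {S4}
  E: {}
No 2 sites suffice: every size-2 union leaves at least one demand point uncovered.
But {A, B, D} covers everything, so the minimum is 3.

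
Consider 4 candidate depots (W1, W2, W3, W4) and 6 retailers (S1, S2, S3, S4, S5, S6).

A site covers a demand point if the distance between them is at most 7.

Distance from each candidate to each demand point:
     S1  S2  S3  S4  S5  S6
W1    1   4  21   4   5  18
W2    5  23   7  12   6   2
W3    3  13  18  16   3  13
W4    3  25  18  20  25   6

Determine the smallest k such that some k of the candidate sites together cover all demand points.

2

Coverage sets (demand points within 7 of each site):
  W1: {S1, S2, S4, S5}
  W2: {S1, S3, S5, S6}
  W3: {S1, S5}
  W4: {S1, S6}
No single site covers all 6 demand points.
But {W1, W2} covers everything, so the minimum is 2.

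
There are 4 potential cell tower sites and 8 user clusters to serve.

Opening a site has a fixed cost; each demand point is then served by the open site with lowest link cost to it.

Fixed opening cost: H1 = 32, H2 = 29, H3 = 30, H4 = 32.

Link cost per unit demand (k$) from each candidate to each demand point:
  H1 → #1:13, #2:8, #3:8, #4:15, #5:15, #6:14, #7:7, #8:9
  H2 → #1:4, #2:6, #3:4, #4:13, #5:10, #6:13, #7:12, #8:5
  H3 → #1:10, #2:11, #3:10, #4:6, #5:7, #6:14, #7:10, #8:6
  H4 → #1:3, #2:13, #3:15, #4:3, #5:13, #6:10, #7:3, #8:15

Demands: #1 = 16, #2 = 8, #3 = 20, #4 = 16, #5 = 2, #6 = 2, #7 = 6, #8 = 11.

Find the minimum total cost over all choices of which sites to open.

Open {H2, H4}: assign each demand point to its cheapest open site.
  #1→H4 16×3=48, #2→H2 8×6=48, #3→H2 20×4=80, #4→H4 16×3=48, #5→H2 2×10=20, #6→H4 2×10=20, #7→H4 6×3=18, #8→H2 11×5=55
  link cost 337, fixed 61 → total 398.
Compare {H2, H3, H4}: link cost 331 + fixed 91 = 422.
Compare {H1, H2, H4}: link cost 337 + fixed 93 = 430.
Compare {H1, H2, H3, H4}: link cost 331 + fixed 123 = 454.
All other subsets cost ≥ 422. Minimum total cost: 398.

398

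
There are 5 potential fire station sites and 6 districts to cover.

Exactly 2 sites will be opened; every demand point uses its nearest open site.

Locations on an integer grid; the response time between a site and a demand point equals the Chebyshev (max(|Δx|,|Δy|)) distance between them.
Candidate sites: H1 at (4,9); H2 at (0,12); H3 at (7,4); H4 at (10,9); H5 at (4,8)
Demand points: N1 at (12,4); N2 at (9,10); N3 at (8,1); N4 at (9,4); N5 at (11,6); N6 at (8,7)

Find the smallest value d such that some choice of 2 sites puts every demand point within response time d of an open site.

5

Open {H1, H3}.
  Farthest demand point is N1 at response time 5 (to H3); all others are ≤ 5.
With {H3, H4} the worst case is 5.
With {H3, H5} the worst case is 5.
No size-2 selection achieves below 5.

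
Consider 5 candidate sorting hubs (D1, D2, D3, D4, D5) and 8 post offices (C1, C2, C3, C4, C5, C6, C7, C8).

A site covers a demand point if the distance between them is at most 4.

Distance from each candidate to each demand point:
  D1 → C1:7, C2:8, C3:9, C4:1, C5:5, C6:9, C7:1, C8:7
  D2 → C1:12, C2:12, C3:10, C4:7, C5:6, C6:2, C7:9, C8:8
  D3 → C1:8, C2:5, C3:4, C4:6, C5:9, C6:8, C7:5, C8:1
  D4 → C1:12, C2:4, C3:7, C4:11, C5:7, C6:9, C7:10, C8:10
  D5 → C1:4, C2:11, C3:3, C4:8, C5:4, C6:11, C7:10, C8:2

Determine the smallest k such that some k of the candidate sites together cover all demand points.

4

Coverage sets (demand points within 4 of each site):
  D1: {C4, C7}
  D2: {C6}
  D3: {C3, C8}
  D4: {C2}
  D5: {C1, C3, C5, C8}
No 3 sites suffice: every size-3 union leaves at least one demand point uncovered.
But {D1, D2, D4, D5} covers everything, so the minimum is 4.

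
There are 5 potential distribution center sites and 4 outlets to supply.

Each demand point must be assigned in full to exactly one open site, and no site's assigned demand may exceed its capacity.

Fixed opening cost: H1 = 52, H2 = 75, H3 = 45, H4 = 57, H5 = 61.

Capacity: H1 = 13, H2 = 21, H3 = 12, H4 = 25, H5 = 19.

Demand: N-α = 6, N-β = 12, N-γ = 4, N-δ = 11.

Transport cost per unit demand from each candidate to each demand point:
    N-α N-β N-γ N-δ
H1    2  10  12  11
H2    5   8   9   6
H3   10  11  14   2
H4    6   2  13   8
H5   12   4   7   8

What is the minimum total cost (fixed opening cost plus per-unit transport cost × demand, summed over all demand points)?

236

Open {H3, H4}; cheapest assignment that respects the capacities:
  H3 (cap 12, load 11): N-δ — cost 11×2 = 22
  H4 (cap 25, load 22): N-α, N-β, N-γ — cost 6×6 + 12×2 + 4×13 = 112
  Shipping 134, fixed 102 → total 236.
  Any other capacity-feasible assignment to {H3, H4} ships for at least 134.
Compare {H1, H3, H4}: its best feasible assignment gives total 260.
Compare {H1, H3, H5}: its best feasible assignment gives total 268.
Every other set of open sites that can feasibly serve all demand totals ≥ 260 even under its best assignment. Minimum: 236.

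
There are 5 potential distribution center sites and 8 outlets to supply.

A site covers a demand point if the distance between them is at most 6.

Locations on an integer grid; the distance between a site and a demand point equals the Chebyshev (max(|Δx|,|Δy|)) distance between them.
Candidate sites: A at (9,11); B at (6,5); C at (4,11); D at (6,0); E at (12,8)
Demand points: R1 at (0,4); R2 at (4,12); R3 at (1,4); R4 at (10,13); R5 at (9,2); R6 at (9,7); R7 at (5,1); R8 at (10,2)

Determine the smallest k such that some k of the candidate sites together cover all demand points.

2

Coverage sets (demand points within 6 of each site):
  A: {R2, R4, R6}
  B: {R1, R3, R5, R6, R7, R8}
  C: {R2, R4, R6}
  D: {R1, R3, R5, R7, R8}
  E: {R4, R5, R6, R8}
No single site covers all 8 demand points.
But {A, B} covers everything, so the minimum is 2.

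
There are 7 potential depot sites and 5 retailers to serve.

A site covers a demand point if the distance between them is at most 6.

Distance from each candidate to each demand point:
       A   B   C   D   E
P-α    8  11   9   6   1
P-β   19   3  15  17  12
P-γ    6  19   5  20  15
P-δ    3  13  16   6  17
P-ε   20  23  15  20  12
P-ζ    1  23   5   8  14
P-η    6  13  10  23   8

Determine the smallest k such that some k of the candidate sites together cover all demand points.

3

Coverage sets (demand points within 6 of each site):
  P-α: {D, E}
  P-β: {B}
  P-γ: {A, C}
  P-δ: {A, D}
  P-ε: {}
  P-ζ: {A, C}
  P-η: {A}
No 2 sites suffice: every size-2 union leaves at least one demand point uncovered.
But {P-α, P-β, P-γ} covers everything, so the minimum is 3.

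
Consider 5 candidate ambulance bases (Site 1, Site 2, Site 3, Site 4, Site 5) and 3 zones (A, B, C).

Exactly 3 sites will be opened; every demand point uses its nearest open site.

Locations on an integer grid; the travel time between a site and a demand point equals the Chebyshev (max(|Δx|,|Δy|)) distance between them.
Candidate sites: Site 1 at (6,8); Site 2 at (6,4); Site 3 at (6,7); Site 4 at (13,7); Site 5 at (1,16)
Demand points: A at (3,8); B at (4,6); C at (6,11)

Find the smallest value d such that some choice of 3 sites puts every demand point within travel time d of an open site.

Open {Site 1, Site 2, Site 3}.
  Farthest demand point is A at travel time 3 (to Site 1); all others are ≤ 3.
With {Site 1, Site 2, Site 4} the worst case is 3.
With {Site 1, Site 2, Site 5} the worst case is 3.
No size-3 selection achieves below 3.

3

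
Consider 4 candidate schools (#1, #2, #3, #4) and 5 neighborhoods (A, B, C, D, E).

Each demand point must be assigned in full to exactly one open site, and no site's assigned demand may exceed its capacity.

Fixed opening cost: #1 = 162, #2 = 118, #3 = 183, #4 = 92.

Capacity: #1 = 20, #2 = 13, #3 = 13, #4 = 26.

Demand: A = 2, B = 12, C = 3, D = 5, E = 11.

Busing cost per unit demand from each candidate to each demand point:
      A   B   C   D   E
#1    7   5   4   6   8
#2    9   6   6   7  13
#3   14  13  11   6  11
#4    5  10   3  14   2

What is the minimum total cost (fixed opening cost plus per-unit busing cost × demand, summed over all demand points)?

Open {#1, #4}; cheapest assignment that respects the capacities:
  #1 (cap 20, load 17): B, D — cost 12×5 + 5×6 = 90
  #4 (cap 26, load 16): A, C, E — cost 2×5 + 3×3 + 11×2 = 41
  Shipping 131, fixed 254 → total 385.
  Any other capacity-feasible assignment to {#1, #4} ships for at least 131.
Compare {#2, #4}: its best feasible assignment gives total 393.
Compare {#3, #4}: its best feasible assignment gives total 484.
Every other set of open sites that can feasibly serve all demand totals ≥ 393 even under its best assignment. Minimum: 385.

385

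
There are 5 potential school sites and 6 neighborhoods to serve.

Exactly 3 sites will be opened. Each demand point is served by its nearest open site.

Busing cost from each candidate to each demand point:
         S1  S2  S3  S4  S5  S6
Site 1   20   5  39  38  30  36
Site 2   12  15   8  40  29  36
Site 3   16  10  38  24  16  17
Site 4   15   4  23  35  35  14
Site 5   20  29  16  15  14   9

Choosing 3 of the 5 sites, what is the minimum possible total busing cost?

Open {Site 2, Site 4, Site 5}.
  S1→Site 2 12, S2→Site 4 4, S3→Site 2 8, S4→Site 5 15, S5→Site 5 14, S6→Site 5 9  ⇒ total 62.
Compare {Site 1, Site 2, Site 5}: total 63.
Compare {Site 2, Site 3, Site 5}: total 68.
No size-3 selection does better; minimum is 62.

62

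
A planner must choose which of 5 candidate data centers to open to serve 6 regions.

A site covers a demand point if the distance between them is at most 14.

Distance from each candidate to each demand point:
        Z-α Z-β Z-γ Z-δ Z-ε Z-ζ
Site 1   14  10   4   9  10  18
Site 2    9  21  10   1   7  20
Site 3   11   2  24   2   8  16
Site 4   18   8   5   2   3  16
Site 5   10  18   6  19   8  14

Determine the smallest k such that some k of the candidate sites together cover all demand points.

2

Coverage sets (demand points within 14 of each site):
  Site 1: {Z-α, Z-β, Z-γ, Z-δ, Z-ε}
  Site 2: {Z-α, Z-γ, Z-δ, Z-ε}
  Site 3: {Z-α, Z-β, Z-δ, Z-ε}
  Site 4: {Z-β, Z-γ, Z-δ, Z-ε}
  Site 5: {Z-α, Z-γ, Z-ε, Z-ζ}
No single site covers all 6 demand points.
But {Site 1, Site 5} covers everything, so the minimum is 2.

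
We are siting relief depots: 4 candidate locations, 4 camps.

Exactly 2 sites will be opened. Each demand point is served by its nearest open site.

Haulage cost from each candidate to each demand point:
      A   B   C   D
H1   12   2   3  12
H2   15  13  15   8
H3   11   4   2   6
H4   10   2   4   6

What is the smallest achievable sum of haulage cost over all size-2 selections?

20

Open {H3, H4}.
  A→H4 10, B→H4 2, C→H3 2, D→H3 6  ⇒ total 20.
Compare {H1, H3}: total 21.
Compare {H1, H4}: total 21.
No size-2 selection does better; minimum is 20.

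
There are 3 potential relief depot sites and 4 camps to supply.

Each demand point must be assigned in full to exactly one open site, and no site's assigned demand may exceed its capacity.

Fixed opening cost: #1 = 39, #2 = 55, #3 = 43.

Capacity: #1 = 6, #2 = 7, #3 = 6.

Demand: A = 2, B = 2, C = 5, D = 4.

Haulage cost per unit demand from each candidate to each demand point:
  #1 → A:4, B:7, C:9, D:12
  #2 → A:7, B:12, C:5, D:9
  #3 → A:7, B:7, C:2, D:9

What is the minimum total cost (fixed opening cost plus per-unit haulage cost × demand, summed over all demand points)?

Open {#2, #3}; cheapest assignment that respects the capacities:
  #2 (cap 7, load 7): A, C — cost 2×7 + 5×5 = 39
  #3 (cap 6, load 6): B, D — cost 2×7 + 4×9 = 50
  Shipping 89, fixed 98 → total 187.
  Any other capacity-feasible assignment to {#2, #3} ships for at least 89.
Compare {#1, #2}: its best feasible assignment gives total 195.
Compare {#1, #2, #3}: its best feasible assignment gives total 205.
Every other set of open sites that can feasibly serve all demand totals ≥ 195 even under its best assignment. Minimum: 187.

187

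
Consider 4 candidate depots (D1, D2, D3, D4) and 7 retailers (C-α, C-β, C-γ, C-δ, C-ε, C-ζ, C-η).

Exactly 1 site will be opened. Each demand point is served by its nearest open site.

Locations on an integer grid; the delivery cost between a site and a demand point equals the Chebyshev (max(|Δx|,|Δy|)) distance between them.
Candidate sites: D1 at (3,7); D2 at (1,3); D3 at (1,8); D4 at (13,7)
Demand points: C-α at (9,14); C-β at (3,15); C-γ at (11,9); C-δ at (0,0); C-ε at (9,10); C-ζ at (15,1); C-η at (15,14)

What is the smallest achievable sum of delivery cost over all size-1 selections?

Open {D4}.
  C-α→D4 7, C-β→D4 10, C-γ→D4 2, C-δ→D4 13, C-ε→D4 4, C-ζ→D4 6, C-η→D4 7  ⇒ total 49.
Compare {D1}: total 60.
Compare {D3}: total 69.
No size-1 selection does better; minimum is 49.

49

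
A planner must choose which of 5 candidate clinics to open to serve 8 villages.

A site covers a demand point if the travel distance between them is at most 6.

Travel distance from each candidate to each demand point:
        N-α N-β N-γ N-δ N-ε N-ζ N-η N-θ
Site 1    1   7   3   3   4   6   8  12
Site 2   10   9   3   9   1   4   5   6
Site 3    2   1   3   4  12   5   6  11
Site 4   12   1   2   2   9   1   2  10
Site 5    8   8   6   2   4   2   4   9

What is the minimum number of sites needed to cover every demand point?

Coverage sets (demand points within 6 of each site):
  Site 1: {N-α, N-γ, N-δ, N-ε, N-ζ}
  Site 2: {N-γ, N-ε, N-ζ, N-η, N-θ}
  Site 3: {N-α, N-β, N-γ, N-δ, N-ζ, N-η}
  Site 4: {N-β, N-γ, N-δ, N-ζ, N-η}
  Site 5: {N-γ, N-δ, N-ε, N-ζ, N-η}
No single site covers all 8 demand points.
But {Site 2, Site 3} covers everything, so the minimum is 2.

2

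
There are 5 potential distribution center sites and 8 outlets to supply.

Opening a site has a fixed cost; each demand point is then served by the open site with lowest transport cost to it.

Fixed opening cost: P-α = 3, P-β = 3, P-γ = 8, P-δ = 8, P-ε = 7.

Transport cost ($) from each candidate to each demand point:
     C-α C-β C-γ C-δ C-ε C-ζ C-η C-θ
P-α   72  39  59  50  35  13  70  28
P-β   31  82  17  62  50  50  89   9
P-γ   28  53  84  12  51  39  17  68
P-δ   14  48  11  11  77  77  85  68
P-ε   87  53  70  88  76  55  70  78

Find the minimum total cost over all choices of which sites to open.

171

Open {P-α, P-β, P-γ, P-δ}: assign each demand point to its cheapest open site.
  C-α→P-δ 14, C-β→P-α 39, C-γ→P-δ 11, C-δ→P-δ 11, C-ε→P-α 35, C-ζ→P-α 13, C-η→P-γ 17, C-θ→P-β 9
  transport cost 149, fixed 22 → total 171.
Compare {P-α, P-β, P-γ, P-δ, P-ε}: transport cost 149 + fixed 29 = 178.
Compare {P-α, P-β, P-γ}: transport cost 170 + fixed 14 = 184.
Compare {P-α, P-γ, P-δ}: transport cost 168 + fixed 19 = 187.
All other subsets cost ≥ 178. Minimum total cost: 171.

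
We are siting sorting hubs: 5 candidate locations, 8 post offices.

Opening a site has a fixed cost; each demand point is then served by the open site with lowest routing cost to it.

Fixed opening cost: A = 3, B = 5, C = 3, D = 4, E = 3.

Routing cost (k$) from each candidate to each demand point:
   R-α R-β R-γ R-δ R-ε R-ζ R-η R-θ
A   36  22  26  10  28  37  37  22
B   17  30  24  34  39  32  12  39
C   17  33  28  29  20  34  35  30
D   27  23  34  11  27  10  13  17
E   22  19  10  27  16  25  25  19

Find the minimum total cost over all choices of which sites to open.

123

Open {C, D, E}: assign each demand point to its cheapest open site.
  R-α→C 17, R-β→E 19, R-γ→E 10, R-δ→D 11, R-ε→E 16, R-ζ→D 10, R-η→D 13, R-θ→D 17
  routing cost 113, fixed 10 → total 123.
Compare {B, D, E}: routing cost 112 + fixed 12 = 124.
Compare {D, E}: routing cost 118 + fixed 7 = 125.
Compare {A, C, D, E}: routing cost 112 + fixed 13 = 125.
All other subsets cost ≥ 124. Minimum total cost: 123.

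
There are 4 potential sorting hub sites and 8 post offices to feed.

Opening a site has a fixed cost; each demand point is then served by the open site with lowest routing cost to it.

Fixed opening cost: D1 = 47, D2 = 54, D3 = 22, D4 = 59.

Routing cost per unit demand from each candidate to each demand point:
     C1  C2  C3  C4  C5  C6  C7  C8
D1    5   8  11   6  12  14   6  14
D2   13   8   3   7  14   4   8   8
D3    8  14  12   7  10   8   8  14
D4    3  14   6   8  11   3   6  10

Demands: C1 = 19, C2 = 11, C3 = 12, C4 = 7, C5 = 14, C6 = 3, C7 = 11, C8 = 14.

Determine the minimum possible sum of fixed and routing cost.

Open {D2, D4}: assign each demand point to its cheapest open site.
  C1→D4 19×3=57, C2→D2 11×8=88, C3→D2 12×3=36, C4→D2 7×7=49, C5→D4 14×11=154, C6→D4 3×3=9, C7→D4 11×6=66, C8→D2 14×8=112
  routing cost 571, fixed 113 → total 684.
Compare {D2, D3, D4}: routing cost 557 + fixed 135 = 692.
Compare {D1, D2, D3}: routing cost 591 + fixed 123 = 714.
Compare {D1, D2}: routing cost 619 + fixed 101 = 720.
All other subsets cost ≥ 692. Minimum total cost: 684.

684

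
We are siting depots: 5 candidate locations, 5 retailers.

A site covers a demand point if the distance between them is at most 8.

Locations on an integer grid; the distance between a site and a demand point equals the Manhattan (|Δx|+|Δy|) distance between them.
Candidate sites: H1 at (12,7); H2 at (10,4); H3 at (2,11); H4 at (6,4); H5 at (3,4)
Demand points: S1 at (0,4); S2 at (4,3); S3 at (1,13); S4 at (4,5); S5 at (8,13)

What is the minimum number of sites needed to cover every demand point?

Coverage sets (demand points within 8 of each site):
  H1: {}
  H2: {S2, S4}
  H3: {S3, S4, S5}
  H4: {S1, S2, S4}
  H5: {S1, S2, S4}
No single site covers all 5 demand points.
But {H3, H4} covers everything, so the minimum is 2.

2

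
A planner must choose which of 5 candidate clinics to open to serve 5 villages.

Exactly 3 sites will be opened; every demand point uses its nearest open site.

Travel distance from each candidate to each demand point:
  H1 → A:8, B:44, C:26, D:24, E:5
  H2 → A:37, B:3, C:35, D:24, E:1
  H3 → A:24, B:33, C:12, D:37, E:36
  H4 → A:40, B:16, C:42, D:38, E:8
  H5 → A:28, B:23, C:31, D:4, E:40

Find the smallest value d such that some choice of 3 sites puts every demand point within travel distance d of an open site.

23

Open {H1, H3, H5}.
  Farthest demand point is B at travel distance 23 (to H5); all others are ≤ 23.
With {H1, H2, H3} the worst case is 24.
With {H1, H3, H4} the worst case is 24.
No size-3 selection achieves below 23.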